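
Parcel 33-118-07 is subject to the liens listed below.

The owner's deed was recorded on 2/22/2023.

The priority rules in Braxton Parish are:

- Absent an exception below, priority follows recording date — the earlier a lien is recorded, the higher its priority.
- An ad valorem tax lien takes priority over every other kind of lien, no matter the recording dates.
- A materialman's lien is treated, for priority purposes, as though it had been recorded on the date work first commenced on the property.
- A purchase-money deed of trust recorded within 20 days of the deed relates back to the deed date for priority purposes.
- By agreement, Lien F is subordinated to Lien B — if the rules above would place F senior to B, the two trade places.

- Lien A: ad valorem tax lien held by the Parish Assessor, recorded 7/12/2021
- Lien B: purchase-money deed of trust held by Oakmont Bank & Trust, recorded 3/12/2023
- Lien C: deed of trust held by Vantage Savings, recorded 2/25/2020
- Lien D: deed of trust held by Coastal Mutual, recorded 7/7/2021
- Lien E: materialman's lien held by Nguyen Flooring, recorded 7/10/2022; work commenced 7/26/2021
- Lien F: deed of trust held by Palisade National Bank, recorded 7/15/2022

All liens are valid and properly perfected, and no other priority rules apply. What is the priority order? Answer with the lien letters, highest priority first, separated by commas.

A, C, D, E, B, F

Effective dates after the stated exceptions: B's effective date is the deed date, 2/22/2023; E's effective date is 7/26/2021, when work began.
A is an ad valorem tax lien and takes priority over every other lien.
Among the remaining liens, by effective date: C (2/25/2020), D (7/7/2021), E (7/26/2021), F (7/15/2022), B (2/22/2023).
F is senior to B before the subordination, so the two trade places.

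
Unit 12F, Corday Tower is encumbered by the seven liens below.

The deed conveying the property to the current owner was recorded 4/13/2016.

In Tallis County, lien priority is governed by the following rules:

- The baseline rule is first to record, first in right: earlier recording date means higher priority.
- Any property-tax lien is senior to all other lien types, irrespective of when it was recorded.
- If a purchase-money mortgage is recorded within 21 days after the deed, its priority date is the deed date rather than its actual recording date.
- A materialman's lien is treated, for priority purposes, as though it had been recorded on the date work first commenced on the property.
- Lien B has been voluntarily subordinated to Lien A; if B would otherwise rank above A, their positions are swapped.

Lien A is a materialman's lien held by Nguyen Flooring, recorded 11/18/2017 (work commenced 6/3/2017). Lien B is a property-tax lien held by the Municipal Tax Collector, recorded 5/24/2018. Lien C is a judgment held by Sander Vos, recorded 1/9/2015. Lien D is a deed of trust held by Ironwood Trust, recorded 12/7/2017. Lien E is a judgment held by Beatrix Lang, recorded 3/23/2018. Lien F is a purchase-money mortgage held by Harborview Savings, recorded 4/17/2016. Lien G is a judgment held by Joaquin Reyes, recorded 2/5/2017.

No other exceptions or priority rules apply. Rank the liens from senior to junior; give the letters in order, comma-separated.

First, effective dates: A is treated as recorded 6/3/2017, the work-commencement date; F was recorded within the 21-day window, so its effective date is the deed date 4/13/2016.
As a property-tax lien, B is senior to every other lien.
Among the remaining liens, by effective date: C (1/9/2015), F (4/13/2016), G (2/5/2017), A (6/3/2017), D (12/7/2017), E (3/23/2018).
B would otherwise be senior to A, so under the subordination agreement B and A exchange positions.

A, C, F, G, B, D, E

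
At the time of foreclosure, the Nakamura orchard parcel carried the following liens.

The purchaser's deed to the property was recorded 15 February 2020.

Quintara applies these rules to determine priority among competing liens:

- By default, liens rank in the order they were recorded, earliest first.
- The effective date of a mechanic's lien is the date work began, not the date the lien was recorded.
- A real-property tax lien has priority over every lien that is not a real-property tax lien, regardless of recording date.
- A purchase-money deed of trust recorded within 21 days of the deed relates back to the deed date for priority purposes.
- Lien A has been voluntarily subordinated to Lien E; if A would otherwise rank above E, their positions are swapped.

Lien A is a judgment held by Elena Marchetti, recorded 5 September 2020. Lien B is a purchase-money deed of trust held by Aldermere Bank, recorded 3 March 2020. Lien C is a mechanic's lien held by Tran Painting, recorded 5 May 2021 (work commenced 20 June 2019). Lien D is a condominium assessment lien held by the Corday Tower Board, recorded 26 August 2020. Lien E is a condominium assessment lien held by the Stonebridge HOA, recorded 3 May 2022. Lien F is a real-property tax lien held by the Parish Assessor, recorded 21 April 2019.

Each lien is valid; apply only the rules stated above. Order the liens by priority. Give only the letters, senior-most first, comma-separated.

F, C, B, D, E, A

Effective dates: B's effective date is the deed date, 15 February 2020; C's effective date is 20 June 2019, when work began.
F is a real-property tax lien, so it outranks all other liens regardless of date.
The other liens, earliest effective date first: C (20 June 2019), B (15 February 2020), D (26 August 2020), A (5 September 2020), E (3 May 2022).
A would otherwise be senior to E, so under the subordination agreement A and E exchange positions.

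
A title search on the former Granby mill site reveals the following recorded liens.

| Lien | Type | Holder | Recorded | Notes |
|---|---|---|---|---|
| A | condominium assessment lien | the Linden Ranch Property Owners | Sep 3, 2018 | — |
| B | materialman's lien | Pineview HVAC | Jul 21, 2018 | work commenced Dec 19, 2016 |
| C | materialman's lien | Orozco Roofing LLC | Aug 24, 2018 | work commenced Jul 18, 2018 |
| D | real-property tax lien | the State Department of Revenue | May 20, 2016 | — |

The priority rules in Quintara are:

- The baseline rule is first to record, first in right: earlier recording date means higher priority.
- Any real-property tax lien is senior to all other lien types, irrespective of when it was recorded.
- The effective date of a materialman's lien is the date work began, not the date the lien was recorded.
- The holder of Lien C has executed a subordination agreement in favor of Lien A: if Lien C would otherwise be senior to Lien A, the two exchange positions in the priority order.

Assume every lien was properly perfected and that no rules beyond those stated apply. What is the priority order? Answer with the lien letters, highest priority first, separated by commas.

D, B, A, C

Effective dates: B relates back to Dec 19, 2016 (work commenced); C's effective date is Jul 18, 2018, when work began.
As a real-property tax lien, D is senior to every other lien.
Remaining liens by effective date: B (Dec 19, 2016), C (Jul 18, 2018), A (Sep 3, 2018).
The subordination applies — C was senior to A — so C and A swap.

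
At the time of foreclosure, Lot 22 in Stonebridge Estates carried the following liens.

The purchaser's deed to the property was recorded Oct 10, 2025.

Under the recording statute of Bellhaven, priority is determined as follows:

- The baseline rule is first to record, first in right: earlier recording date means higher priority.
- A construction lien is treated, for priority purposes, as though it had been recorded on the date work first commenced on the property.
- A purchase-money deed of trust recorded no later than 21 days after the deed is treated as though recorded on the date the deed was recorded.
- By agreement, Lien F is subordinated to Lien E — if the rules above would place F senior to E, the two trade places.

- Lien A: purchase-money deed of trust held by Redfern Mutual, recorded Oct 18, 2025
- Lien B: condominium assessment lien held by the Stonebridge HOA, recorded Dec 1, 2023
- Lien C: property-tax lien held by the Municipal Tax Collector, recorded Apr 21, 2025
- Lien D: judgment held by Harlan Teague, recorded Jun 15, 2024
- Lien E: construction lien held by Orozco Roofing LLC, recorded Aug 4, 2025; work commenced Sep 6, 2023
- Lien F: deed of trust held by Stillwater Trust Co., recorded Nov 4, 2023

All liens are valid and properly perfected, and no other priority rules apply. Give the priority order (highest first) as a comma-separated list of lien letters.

E, F, B, D, C, A

Effective dates after the stated exceptions: A relates back to the deed date Oct 10, 2025; E is treated as recorded Sep 6, 2023, the work-commencement date.
By effective date, earliest first: E (Sep 6, 2023), F (Nov 4, 2023), B (Dec 1, 2023), D (Jun 15, 2024), C (Apr 21, 2025), A (Oct 10, 2025).
Since F is not senior to E, the subordination leaves the order unchanged.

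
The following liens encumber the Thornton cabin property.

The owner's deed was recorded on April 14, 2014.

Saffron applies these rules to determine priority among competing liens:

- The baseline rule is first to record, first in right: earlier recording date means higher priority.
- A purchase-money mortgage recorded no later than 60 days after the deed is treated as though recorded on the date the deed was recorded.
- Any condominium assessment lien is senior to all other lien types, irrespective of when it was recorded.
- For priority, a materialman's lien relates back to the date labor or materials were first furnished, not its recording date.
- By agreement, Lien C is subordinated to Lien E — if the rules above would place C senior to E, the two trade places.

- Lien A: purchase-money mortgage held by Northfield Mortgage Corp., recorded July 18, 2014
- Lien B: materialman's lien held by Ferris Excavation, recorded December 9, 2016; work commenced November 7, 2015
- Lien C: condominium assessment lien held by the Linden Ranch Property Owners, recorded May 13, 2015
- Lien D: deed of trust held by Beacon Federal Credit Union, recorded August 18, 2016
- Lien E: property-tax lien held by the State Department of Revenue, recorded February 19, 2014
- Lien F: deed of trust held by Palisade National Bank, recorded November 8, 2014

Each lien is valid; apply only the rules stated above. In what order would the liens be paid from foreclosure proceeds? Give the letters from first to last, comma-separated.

E, C, A, F, B, D

Effective dates: A was recorded 95 days after the deed, outside the 60-day window, so it keeps its recording date; B is treated as recorded November 7, 2015, the work-commencement date.
C is a condominium assessment lien, so it outranks all other liens regardless of date.
Among the remaining liens, by effective date: E (February 19, 2014), A (July 18, 2014), F (November 8, 2014), B (November 7, 2015), D (August 18, 2016).
C is senior to E before the subordination, so the two trade places.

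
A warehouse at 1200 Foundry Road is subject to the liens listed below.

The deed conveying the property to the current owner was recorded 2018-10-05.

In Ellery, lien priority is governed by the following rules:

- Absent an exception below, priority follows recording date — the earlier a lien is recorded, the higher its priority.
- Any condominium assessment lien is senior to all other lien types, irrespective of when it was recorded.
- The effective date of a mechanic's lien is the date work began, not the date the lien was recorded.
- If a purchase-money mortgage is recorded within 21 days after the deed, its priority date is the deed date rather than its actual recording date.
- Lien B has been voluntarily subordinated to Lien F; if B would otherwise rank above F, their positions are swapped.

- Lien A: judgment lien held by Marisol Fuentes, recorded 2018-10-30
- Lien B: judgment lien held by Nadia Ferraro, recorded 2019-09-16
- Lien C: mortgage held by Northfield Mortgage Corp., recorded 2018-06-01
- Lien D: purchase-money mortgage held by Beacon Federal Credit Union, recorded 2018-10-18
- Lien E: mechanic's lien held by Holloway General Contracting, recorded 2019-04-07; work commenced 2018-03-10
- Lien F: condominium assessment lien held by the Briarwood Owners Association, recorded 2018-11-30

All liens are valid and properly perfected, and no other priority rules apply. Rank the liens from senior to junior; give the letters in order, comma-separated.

First, effective dates: D's effective date is the deed date, 2018-10-05; E relates back to 2018-03-10 (work commenced).
F is a condominium assessment lien and takes priority over every other lien.
The other liens, earliest effective date first: E (2018-03-10), C (2018-06-01), D (2018-10-05), A (2018-10-30), B (2019-09-16).
B already ranks below F; the subordination has no effect.

F, E, C, D, A, B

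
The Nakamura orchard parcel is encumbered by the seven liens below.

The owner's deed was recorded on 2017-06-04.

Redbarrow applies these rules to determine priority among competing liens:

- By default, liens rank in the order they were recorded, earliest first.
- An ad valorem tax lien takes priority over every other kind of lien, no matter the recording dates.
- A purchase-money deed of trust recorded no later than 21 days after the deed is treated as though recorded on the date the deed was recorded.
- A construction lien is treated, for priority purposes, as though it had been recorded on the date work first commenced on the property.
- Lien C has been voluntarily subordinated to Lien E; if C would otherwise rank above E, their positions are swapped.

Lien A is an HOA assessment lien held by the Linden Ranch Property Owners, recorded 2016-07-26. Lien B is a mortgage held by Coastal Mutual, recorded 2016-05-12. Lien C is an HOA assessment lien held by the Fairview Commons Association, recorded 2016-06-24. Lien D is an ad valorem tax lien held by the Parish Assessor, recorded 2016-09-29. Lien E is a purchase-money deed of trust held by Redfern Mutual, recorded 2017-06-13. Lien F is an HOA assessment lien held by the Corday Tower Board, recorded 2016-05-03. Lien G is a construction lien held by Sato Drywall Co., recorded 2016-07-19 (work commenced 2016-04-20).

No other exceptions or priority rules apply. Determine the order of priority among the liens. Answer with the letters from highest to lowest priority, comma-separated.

D, G, F, B, E, A, C

Effective dates after the stated exceptions: E relates back to the deed date 2017-06-04; G's effective date is 2016-04-20, when work began.
As an ad valorem tax lien, D is senior to every other lien.
The other liens, earliest effective date first: G (2016-04-20), F (2016-05-03), B (2016-05-12), C (2016-06-24), A (2016-07-26), E (2017-06-04).
C would otherwise be senior to E, so under the subordination agreement C and E exchange positions.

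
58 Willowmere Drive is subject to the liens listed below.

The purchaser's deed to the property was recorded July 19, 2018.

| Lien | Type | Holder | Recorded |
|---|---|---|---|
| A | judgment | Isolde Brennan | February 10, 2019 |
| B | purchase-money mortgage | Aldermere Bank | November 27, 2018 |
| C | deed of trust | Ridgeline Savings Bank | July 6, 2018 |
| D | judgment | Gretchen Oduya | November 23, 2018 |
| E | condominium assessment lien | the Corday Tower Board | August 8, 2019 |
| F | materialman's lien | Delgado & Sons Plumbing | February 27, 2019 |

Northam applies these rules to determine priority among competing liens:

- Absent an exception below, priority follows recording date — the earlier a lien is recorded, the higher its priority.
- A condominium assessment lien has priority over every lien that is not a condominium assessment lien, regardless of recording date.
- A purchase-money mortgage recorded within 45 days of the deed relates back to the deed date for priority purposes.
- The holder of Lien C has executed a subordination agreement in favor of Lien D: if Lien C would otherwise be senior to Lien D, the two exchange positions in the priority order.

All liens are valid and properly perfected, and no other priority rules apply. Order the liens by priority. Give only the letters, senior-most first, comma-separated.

First, effective dates: B was recorded 131 days after the deed, outside the 45-day window, so it keeps its recording date.
As a condominium assessment lien, E is senior to every other lien.
Remaining liens by effective date: C (July 6, 2018), D (November 23, 2018), B (November 27, 2018), A (February 10, 2019), F (February 27, 2019).
C would otherwise be senior to D, so under the subordination agreement C and D exchange positions.

E, D, C, B, A, F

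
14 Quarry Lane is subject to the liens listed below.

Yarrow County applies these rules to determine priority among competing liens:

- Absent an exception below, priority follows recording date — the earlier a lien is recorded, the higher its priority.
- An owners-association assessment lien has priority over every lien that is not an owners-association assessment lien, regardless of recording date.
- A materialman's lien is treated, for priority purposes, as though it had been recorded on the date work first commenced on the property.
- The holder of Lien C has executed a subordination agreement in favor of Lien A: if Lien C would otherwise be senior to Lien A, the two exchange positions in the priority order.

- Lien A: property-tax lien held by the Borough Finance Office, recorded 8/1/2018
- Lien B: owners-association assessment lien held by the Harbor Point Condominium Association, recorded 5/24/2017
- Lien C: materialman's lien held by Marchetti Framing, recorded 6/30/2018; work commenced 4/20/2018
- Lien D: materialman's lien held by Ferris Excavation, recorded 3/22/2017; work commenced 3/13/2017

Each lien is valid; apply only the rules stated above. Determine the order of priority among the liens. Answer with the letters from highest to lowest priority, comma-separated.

B, D, A, C

Effective dates after the stated exceptions: C relates back to 4/20/2018 (work commenced); D relates back to 3/13/2017 (work commenced).
B is an owners-association assessment lien and takes priority over every other lien.
The other liens, earliest effective date first: D (3/13/2017), C (4/20/2018), A (8/1/2018).
C is senior to A before the subordination, so the two trade places.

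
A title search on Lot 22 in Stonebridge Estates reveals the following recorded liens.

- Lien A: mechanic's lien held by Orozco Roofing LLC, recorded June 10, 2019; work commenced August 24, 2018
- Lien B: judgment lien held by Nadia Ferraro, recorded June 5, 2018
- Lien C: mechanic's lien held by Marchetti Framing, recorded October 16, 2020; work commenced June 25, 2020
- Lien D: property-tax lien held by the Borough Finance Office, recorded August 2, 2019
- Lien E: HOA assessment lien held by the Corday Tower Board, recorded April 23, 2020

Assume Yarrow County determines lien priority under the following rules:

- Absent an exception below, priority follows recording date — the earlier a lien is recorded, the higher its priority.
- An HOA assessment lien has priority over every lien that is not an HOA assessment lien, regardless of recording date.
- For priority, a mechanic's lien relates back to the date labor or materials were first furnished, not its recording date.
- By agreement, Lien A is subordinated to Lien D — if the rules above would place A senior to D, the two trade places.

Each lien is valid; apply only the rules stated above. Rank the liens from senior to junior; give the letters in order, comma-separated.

Effective dates after the stated exceptions: A is treated as recorded August 24, 2018, the work-commencement date; C's effective date is June 25, 2020, when work began.
E is an HOA assessment lien and takes priority over every other lien.
The other liens, earliest effective date first: B (June 5, 2018), A (August 24, 2018), D (August 2, 2019), C (June 25, 2020).
A would otherwise be senior to D, so under the subordination agreement A and D exchange positions.

E, B, D, A, C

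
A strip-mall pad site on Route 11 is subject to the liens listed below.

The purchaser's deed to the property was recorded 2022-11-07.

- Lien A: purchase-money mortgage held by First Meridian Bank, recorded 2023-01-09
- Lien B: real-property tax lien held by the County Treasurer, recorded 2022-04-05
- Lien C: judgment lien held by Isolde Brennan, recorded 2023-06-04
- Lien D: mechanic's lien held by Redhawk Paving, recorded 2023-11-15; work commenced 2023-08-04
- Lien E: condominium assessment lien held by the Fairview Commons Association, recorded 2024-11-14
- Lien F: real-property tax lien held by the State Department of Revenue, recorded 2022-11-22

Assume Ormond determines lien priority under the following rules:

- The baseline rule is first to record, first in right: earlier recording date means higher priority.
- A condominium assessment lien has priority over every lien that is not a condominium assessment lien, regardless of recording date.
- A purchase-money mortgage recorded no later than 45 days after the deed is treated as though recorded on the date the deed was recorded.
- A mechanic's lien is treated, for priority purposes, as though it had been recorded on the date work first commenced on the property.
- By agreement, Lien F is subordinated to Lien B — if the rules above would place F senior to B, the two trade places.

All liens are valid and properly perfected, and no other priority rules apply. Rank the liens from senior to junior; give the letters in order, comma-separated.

Effective dates: A missed the 45-day window (63 days after the deed), so its recording date stands; D is treated as recorded 2023-08-04, the work-commencement date.
E, as a condominium assessment lien, has superpriority and ranks first.
Among the remaining liens, by effective date: B (2022-04-05), F (2022-11-22), A (2023-01-09), C (2023-06-04), D (2023-08-04).
F already ranks below B; the subordination has no effect.

E, B, F, A, C, D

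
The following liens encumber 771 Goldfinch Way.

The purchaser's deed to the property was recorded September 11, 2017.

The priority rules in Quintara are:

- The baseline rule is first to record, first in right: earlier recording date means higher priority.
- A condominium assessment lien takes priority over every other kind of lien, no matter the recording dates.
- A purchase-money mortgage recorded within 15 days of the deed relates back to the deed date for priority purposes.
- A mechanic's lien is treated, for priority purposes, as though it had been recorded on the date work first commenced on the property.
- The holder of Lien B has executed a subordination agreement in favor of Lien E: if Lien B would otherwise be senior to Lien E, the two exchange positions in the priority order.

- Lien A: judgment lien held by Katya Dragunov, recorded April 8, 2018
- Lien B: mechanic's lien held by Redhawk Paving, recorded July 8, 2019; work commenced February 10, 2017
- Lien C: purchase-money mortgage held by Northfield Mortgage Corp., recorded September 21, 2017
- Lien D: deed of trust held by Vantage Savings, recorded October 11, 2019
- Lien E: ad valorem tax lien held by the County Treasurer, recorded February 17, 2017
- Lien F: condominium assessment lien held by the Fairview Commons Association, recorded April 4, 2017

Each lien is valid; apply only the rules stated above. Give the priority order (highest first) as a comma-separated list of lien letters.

F, E, B, C, A, D

First, effective dates: B is treated as recorded February 10, 2017, the work-commencement date; C's effective date is the deed date, September 11, 2017.
As a condominium assessment lien, F is senior to every other lien.
Among the remaining liens, by effective date: B (February 10, 2017), E (February 17, 2017), C (September 11, 2017), A (April 8, 2018), D (October 11, 2019).
The subordination applies — B was senior to E — so B and E swap.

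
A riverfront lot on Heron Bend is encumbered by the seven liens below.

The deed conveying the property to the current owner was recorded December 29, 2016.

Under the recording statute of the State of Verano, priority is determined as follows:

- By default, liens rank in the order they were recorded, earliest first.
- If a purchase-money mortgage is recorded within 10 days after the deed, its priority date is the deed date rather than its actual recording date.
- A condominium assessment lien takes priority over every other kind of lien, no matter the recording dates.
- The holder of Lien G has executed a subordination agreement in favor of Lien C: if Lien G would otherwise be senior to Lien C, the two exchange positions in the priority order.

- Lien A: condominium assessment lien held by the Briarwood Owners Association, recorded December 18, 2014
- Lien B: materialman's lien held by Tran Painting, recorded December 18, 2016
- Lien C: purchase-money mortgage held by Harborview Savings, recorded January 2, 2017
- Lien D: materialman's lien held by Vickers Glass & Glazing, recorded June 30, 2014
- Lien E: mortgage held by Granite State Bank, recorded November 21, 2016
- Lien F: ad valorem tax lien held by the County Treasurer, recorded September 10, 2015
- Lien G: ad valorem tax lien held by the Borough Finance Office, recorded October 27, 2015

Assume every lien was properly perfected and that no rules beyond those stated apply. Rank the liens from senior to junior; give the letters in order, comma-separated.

First, effective dates: C was recorded within the 10-day window, so its effective date is the deed date December 29, 2016.
A is a condominium assessment lien, so it outranks all other liens regardless of date.
The other liens, earliest effective date first: D (June 30, 2014), F (September 10, 2015), G (October 27, 2015), E (November 21, 2016), B (December 18, 2016), C (December 29, 2016).
Because G would otherwise rank above C, the subordination swaps them.

A, D, F, C, E, B, G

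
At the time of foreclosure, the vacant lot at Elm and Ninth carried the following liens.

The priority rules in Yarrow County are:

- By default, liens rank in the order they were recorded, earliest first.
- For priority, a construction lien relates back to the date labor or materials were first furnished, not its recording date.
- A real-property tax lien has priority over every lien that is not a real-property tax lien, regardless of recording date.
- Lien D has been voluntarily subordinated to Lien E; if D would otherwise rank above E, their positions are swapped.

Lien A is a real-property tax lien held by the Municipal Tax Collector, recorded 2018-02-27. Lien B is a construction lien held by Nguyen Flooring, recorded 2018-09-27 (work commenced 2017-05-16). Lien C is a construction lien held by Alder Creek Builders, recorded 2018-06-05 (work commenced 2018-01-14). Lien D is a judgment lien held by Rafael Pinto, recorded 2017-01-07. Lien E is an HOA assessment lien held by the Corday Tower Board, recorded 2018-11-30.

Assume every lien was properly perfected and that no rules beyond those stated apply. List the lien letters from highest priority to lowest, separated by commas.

Effective dates: B's effective date is 2017-05-16, when work began; C relates back to 2018-01-14 (work commenced).
A, as a real-property tax lien, has superpriority and ranks first.
The other liens, earliest effective date first: D (2017-01-07), B (2017-05-16), C (2018-01-14), E (2018-11-30).
The subordination applies — D was senior to E — so D and E swap.

A, E, B, C, D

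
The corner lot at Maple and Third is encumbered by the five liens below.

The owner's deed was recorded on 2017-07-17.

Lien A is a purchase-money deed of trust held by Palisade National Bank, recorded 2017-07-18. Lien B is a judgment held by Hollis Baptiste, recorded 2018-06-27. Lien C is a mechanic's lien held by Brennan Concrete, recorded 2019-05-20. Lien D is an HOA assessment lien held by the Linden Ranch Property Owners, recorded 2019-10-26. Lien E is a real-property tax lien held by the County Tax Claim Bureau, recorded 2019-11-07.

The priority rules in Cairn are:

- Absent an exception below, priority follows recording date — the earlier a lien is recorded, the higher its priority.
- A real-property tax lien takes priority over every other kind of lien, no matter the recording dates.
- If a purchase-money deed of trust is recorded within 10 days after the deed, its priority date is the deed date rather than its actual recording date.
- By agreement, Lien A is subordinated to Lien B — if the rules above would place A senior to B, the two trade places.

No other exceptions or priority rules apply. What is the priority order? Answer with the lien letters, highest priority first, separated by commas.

Effective dates: A's effective date is the deed date, 2017-07-17.
E is a real-property tax lien and takes priority over every other lien.
Remaining liens by effective date: A (2017-07-17), B (2018-06-27), C (2019-05-20), D (2019-10-26).
A would otherwise be senior to B, so under the subordination agreement A and B exchange positions.

E, B, A, C, D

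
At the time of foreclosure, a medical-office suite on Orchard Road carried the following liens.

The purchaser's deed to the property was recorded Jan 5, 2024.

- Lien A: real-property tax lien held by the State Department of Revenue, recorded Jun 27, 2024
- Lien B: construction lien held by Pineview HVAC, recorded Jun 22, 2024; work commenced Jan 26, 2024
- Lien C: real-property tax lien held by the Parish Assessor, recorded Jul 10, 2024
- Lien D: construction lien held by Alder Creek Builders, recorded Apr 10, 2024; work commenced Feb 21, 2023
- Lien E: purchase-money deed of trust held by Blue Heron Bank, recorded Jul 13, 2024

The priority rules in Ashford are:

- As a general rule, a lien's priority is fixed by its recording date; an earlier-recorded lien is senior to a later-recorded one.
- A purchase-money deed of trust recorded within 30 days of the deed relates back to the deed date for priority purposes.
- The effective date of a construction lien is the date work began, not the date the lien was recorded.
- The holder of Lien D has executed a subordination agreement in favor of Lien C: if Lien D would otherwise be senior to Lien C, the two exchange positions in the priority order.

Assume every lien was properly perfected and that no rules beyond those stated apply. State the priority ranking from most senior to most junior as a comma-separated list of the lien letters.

Effective dates after the stated exceptions: B's effective date is Jan 26, 2024, when work began; D's effective date is Feb 21, 2023, when work began; E was recorded 190 days after the deed — beyond 30 days — so no relation-back applies.
By effective date, earliest first: D (Feb 21, 2023), B (Jan 26, 2024), A (Jun 27, 2024), C (Jul 10, 2024), E (Jul 13, 2024).
Because D would otherwise rank above C, the subordination swaps them.

C, B, A, D, E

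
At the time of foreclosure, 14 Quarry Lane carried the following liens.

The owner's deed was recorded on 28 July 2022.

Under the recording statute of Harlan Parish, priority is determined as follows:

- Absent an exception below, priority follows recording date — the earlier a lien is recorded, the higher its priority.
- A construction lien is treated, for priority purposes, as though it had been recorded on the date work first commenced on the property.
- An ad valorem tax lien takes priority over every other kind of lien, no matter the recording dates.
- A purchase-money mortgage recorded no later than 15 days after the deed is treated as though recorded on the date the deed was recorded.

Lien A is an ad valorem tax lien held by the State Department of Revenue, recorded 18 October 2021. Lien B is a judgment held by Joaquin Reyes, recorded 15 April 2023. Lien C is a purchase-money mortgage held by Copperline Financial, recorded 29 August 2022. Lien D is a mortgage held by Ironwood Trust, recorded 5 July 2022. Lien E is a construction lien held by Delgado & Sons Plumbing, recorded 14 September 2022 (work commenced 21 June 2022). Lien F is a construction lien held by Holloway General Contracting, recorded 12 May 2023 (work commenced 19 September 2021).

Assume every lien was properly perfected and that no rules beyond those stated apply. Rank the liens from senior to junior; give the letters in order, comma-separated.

A, F, E, D, C, B

Adjusting effective dates: C missed the 15-day window (32 days after the deed), so its recording date stands; E's effective date is 21 June 2022, when work began; F's effective date is 19 September 2021, when work began.
As an ad valorem tax lien, A is senior to every other lien.
Among the remaining liens, by effective date: F (19 September 2021), E (21 June 2022), D (5 July 2022), C (29 August 2022), B (15 April 2023).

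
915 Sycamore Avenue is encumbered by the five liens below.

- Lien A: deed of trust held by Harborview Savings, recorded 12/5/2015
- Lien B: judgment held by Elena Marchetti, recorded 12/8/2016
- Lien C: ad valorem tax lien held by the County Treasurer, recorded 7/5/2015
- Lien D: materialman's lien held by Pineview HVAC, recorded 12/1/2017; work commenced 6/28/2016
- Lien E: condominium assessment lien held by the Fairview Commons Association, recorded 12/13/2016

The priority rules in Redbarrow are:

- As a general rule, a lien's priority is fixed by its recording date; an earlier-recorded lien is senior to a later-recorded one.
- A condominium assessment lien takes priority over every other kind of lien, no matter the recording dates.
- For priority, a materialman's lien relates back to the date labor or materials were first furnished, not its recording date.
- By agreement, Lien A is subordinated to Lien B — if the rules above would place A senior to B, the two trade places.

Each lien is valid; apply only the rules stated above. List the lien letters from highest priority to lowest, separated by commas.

Effective dates: D is treated as recorded 6/28/2016, the work-commencement date.
As a condominium assessment lien, E is senior to every other lien.
Among the remaining liens, by effective date: C (7/5/2015), A (12/5/2015), D (6/28/2016), B (12/8/2016).
A would otherwise be senior to B, so under the subordination agreement A and B exchange positions.

E, C, B, D, A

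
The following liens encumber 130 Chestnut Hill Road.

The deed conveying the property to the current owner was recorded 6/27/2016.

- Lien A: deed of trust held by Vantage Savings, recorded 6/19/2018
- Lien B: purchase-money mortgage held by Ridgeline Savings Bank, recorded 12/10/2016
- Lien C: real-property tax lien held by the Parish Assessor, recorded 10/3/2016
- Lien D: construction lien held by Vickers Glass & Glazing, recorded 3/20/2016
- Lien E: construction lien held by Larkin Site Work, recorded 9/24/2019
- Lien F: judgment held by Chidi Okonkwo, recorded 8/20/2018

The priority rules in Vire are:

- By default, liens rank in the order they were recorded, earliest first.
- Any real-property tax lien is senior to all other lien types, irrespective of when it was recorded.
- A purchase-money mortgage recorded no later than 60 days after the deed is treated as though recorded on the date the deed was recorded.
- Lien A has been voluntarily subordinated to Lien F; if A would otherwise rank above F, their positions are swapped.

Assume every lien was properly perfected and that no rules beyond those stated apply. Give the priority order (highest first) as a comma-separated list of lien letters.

Effective dates after the stated exceptions: B was recorded 166 days after the deed, outside the 60-day window, so it keeps its recording date.
As a real-property tax lien, C is senior to every other lien.
Remaining liens by effective date: D (3/20/2016), B (12/10/2016), A (6/19/2018), F (8/20/2018), E (9/24/2019).
Because A would otherwise rank above F, the subordination swaps them.

C, D, B, F, A, E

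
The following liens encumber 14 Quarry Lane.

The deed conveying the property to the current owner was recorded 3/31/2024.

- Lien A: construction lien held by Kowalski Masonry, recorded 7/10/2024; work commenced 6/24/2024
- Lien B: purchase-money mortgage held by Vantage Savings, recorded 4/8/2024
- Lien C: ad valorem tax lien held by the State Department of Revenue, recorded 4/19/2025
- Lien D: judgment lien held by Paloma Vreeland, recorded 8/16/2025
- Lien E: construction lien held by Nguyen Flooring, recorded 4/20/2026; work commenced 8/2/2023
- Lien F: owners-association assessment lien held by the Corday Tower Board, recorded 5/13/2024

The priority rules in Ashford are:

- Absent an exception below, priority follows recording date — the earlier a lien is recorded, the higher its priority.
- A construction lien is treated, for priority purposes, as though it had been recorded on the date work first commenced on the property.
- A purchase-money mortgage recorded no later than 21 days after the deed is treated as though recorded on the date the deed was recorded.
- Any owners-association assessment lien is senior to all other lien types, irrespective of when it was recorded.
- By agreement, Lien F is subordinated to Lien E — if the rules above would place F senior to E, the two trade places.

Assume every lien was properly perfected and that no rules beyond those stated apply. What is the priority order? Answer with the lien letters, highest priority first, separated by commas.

Effective dates: A's effective date is 6/24/2024, when work began; B relates back to the deed date 3/31/2024; E relates back to 8/2/2023 (work commenced).
As an owners-association assessment lien, F is senior to every other lien.
Ordering the rest by effective date: E (8/2/2023), B (3/31/2024), A (6/24/2024), C (4/19/2025), D (8/16/2025).
The subordination applies — F was senior to E — so F and E swap.

E, F, B, A, C, D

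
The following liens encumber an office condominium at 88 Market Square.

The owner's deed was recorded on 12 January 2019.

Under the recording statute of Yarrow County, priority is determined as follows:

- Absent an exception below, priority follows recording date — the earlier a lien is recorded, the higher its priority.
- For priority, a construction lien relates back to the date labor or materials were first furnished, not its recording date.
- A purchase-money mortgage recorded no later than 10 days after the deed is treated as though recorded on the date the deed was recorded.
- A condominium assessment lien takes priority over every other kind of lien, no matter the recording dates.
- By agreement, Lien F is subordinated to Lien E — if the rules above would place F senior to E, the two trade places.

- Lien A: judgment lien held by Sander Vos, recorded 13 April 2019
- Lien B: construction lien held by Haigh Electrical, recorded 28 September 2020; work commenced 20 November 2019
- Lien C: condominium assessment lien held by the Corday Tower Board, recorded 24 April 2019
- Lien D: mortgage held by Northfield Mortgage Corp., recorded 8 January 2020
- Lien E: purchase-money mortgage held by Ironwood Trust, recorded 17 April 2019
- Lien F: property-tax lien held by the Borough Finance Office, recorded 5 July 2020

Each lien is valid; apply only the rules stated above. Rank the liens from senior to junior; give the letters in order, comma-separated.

C, A, E, B, D, F

Effective dates after the stated exceptions: B's effective date is 20 November 2019, when work began; E missed the 10-day window (95 days after the deed), so its recording date stands.
As a condominium assessment lien, C is senior to every other lien.
Ordering the rest by effective date: A (13 April 2019), E (17 April 2019), B (20 November 2019), D (8 January 2020), F (5 July 2020).
F already ranks below E; the subordination has no effect.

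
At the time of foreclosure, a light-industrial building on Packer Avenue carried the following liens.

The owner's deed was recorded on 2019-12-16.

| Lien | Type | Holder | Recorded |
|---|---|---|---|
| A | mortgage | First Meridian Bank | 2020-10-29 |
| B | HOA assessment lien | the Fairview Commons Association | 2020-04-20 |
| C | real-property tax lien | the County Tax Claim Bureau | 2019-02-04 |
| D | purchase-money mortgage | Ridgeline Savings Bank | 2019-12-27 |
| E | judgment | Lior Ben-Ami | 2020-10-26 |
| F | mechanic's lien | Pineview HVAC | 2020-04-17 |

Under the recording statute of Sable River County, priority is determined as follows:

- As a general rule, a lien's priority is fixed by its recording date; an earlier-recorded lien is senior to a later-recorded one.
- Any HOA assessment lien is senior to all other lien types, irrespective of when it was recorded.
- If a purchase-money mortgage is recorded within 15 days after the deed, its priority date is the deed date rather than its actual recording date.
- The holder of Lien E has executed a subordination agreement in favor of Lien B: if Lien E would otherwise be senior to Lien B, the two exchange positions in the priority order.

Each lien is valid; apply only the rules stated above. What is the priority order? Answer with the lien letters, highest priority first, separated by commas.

First, effective dates: D's effective date is the deed date, 2019-12-16.
B, as an HOA assessment lien, has superpriority and ranks first.
Remaining liens by effective date: C (2019-02-04), D (2019-12-16), F (2020-04-17), E (2020-10-26), A (2020-10-29).
E is already junior to B, so the subordination agreement changes nothing.

B, C, D, F, E, A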